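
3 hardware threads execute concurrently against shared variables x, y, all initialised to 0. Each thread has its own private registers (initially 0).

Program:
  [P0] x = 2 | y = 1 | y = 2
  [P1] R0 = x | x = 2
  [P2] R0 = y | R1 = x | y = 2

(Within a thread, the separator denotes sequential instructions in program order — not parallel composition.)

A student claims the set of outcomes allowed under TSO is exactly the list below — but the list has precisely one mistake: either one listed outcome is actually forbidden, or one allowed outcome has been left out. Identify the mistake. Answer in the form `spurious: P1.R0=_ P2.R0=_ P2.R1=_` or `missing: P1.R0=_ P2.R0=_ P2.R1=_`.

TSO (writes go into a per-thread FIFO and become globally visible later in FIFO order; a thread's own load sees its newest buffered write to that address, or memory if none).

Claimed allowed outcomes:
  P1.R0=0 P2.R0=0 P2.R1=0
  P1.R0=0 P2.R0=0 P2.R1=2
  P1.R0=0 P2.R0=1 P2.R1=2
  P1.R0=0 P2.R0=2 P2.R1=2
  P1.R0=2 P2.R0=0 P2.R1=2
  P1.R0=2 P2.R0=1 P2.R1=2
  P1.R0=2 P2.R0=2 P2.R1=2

missing: P1.R0=2 P2.R0=0 P2.R1=0

outcome vector order: (P1.R0,P2.R0,P2.R1)
[TSO] allowed = {000 002 012 022 200 202 212 222}
TSO∖claimed = {200}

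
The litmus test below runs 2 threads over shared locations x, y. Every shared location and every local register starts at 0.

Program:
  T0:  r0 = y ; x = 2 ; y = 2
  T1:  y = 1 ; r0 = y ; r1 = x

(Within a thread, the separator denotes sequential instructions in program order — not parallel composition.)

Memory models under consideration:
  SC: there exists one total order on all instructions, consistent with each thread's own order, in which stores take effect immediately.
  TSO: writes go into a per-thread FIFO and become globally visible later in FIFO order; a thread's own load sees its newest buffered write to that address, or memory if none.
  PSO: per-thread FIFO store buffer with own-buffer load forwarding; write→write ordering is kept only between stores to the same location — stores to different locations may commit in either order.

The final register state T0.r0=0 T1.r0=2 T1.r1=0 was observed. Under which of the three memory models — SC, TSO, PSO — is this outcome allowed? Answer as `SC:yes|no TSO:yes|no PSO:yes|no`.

outcome vector order: (T0.r0,T1.r0,T1.r1)
SC (6): <0 1 0> <0 1 2> <0 2 2> <1 1 0> <1 1 2> <1 2 2>
TSO (6): <0 1 0> <0 1 2> <0 2 2> <1 1 0> <1 1 2> <1 2 2>
PSO (8): <0 1 0> <0 1 2> <0 2 0> <0 2 2> <1 1 0> <1 1 2> <1 2 0> <1 2 2>
target <0 2 0> ∈ {PSO}

SC:no TSO:no PSO:yes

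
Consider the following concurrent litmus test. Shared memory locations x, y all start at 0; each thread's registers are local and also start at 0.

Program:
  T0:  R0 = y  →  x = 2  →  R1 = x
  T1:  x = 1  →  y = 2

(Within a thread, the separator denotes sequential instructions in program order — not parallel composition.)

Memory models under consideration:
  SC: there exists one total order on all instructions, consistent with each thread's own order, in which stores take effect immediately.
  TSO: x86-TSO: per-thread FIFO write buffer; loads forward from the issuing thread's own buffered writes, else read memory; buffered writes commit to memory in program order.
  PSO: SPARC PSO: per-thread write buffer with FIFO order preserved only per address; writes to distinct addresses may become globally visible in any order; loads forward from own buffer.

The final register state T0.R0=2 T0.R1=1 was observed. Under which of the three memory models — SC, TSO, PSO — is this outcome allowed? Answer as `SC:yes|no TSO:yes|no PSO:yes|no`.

outcome vector order: (T0.R0,T0.R1)
[SC] allowed = {(0,1); (0,2); (2,2)}
[TSO] allowed = {(0,1); (0,2); (2,2)}
[PSO] allowed = {(0,1); (0,2); (2,1); (2,2)}
target (2,1) ∈ {PSO}

SC:no TSO:no PSO:yes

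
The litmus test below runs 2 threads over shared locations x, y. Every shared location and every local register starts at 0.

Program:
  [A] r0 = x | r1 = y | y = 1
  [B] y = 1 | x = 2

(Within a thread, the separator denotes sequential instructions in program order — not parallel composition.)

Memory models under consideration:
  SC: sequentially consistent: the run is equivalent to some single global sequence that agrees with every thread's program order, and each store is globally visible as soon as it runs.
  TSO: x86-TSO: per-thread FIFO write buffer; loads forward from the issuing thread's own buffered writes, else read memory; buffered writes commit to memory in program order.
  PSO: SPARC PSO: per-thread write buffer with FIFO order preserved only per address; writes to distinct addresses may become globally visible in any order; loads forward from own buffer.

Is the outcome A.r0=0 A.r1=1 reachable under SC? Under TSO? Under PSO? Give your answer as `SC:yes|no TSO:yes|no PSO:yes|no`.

SC:yes TSO:yes PSO:yes

outcome vector order: (A.r0,A.r1)
under SC → <0 0>; <0 1>; <2 1>
under TSO → <0 0>; <0 1>; <2 1>
under PSO → <0 0>; <0 1>; <2 0>; <2 1>
target <0 1> ∈ {SC,TSO,PSO}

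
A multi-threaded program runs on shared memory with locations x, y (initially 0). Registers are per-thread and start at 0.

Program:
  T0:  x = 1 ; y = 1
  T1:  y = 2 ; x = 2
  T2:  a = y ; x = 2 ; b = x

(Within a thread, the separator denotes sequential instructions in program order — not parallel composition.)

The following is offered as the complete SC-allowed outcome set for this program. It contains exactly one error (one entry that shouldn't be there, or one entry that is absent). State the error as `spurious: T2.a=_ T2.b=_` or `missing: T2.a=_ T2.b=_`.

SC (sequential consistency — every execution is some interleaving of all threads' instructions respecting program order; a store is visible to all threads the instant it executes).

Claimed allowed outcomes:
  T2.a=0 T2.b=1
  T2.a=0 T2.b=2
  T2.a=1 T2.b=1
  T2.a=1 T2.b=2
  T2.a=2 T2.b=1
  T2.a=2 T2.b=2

outcome vector order: (T2.a,T2.b)
SC (5): 0/1, 0/2, 1/2, 2/1, 2/2
claimed∖SC = {1/1}

spurious: T2.a=1 T2.b=1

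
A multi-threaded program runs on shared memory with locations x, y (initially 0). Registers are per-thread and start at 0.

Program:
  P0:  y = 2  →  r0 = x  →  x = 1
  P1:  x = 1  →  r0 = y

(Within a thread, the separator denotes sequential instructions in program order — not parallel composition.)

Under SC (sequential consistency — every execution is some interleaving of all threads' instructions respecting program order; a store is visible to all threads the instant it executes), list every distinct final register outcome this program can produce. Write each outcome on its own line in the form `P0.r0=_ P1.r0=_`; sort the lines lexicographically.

P0.r0=0 P1.r0=2
P0.r0=1 P1.r0=0
P0.r0=1 P1.r0=2

outcome vector order: (P0.r0,P1.r0)
|SC outcomes| = 3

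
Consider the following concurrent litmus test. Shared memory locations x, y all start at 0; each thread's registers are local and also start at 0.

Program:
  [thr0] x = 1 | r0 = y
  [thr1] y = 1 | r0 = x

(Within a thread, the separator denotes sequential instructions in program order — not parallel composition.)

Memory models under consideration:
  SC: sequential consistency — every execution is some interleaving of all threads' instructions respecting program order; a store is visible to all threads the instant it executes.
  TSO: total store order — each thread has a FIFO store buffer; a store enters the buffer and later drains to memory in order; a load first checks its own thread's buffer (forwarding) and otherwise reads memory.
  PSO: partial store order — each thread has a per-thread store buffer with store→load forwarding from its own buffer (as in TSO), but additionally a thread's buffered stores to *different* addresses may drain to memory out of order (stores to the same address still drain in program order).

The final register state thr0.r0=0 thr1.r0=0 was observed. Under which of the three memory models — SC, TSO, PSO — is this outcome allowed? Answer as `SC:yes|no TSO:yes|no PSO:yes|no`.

SC:no TSO:yes PSO:yes

outcome vector order: (thr0.r0,thr1.r0)
SC: 3 outcomes — {<0 1>, <1 0>, <1 1>}
TSO: 4 outcomes — {<0 0>, <0 1>, <1 0>, <1 1>}
PSO: 4 outcomes — {<0 0>, <0 1>, <1 0>, <1 1>}
target <0 0> ∈ {TSO,PSO}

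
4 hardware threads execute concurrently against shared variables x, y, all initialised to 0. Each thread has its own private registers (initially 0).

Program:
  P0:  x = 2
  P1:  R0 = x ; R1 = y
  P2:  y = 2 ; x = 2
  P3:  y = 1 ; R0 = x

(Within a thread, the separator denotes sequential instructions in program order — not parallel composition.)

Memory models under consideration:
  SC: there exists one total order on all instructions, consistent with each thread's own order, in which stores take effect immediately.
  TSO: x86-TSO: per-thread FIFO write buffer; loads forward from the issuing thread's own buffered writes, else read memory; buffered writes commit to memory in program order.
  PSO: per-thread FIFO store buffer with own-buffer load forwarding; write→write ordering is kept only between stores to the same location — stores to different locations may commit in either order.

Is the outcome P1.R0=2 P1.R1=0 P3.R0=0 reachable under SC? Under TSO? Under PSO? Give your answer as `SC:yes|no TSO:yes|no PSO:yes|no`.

outcome vector order: (P1.R0,P1.R1,P3.R0)
[SC] allowed = {<0 0 0>; <0 0 2>; <0 1 0>; <0 1 2>; <0 2 0>; <0 2 2>; <2 0 2>; <2 1 0>; <2 1 2>; <2 2 0>; <2 2 2>}
[TSO] allowed = {<0 0 0>; <0 0 2>; <0 1 0>; <0 1 2>; <0 2 0>; <0 2 2>; <2 0 0>; <2 0 2>; <2 1 0>; <2 1 2>; <2 2 0>; <2 2 2>}
[PSO] allowed = {<0 0 0>; <0 0 2>; <0 1 0>; <0 1 2>; <0 2 0>; <0 2 2>; <2 0 0>; <2 0 2>; <2 1 0>; <2 1 2>; <2 2 0>; <2 2 2>}
target <2 0 0> ∈ {TSO,PSO}

SC:no TSO:yes PSO:yes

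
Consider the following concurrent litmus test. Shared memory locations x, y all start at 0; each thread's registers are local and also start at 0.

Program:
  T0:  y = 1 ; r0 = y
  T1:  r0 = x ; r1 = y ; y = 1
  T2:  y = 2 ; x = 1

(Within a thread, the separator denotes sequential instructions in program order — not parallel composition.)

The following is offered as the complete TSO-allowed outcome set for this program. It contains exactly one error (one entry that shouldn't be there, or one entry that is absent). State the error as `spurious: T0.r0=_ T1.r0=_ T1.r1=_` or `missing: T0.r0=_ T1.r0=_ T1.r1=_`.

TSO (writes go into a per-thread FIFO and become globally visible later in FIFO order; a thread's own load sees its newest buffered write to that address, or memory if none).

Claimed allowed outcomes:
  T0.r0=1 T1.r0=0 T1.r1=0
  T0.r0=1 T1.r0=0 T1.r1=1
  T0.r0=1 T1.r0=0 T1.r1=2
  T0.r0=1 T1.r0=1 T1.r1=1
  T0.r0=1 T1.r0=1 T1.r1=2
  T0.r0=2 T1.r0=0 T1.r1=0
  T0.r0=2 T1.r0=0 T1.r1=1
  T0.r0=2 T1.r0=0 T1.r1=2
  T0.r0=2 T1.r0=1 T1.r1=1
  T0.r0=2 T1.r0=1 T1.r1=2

spurious: T0.r0=2 T1.r0=1 T1.r1=1

outcome vector order: (T0.r0,T1.r0,T1.r1)
TSO: 9 outcomes — {<1 0 0>, <1 0 1>, <1 0 2>, <1 1 1>, <1 1 2>, <2 0 0>, <2 0 1>, <2 0 2>, <2 1 2>}
claimed∖TSO = {<2 1 1>}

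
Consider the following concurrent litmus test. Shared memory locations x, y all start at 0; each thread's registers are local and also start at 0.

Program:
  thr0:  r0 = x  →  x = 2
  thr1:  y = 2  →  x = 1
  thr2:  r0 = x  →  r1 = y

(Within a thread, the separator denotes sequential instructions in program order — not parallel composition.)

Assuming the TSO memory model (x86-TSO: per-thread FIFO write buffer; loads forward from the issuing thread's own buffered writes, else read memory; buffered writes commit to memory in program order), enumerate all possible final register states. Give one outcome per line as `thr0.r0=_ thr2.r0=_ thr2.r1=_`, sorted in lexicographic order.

outcome vector order: (thr0.r0,thr2.r0,thr2.r1)
|TSO outcomes| = 9

thr0.r0=0 thr2.r0=0 thr2.r1=0
thr0.r0=0 thr2.r0=0 thr2.r1=2
thr0.r0=0 thr2.r0=1 thr2.r1=2
thr0.r0=0 thr2.r0=2 thr2.r1=0
thr0.r0=0 thr2.r0=2 thr2.r1=2
thr0.r0=1 thr2.r0=0 thr2.r1=0
thr0.r0=1 thr2.r0=0 thr2.r1=2
thr0.r0=1 thr2.r0=1 thr2.r1=2
thr0.r0=1 thr2.r0=2 thr2.r1=2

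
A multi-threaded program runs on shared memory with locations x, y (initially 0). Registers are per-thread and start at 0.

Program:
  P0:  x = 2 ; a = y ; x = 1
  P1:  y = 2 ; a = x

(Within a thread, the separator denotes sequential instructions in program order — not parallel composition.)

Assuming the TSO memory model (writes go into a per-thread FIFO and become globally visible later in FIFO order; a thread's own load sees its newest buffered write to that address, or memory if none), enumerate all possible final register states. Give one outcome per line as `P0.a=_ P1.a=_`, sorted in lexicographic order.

outcome vector order: (P0.a,P1.a)
|TSO outcomes| = 6

P0.a=0 P1.a=0
P0.a=0 P1.a=1
P0.a=0 P1.a=2
P0.a=2 P1.a=0
P0.a=2 P1.a=1
P0.a=2 P1.a=2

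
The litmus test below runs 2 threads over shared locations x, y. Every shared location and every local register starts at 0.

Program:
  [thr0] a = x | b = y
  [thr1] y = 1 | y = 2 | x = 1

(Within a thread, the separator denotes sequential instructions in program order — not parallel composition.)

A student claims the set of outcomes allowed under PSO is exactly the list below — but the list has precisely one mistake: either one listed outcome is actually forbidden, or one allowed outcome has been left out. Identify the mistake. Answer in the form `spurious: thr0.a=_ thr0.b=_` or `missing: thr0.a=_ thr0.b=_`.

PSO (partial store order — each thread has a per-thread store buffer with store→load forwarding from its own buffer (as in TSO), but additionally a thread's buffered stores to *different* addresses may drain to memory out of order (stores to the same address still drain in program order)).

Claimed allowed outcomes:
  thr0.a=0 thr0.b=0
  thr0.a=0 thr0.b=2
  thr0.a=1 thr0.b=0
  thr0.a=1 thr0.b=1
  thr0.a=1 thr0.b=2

missing: thr0.a=0 thr0.b=1

outcome vector order: (thr0.a,thr0.b)
under PSO → 0/0 0/1 0/2 1/0 1/1 1/2
PSO∖claimed = {0/1}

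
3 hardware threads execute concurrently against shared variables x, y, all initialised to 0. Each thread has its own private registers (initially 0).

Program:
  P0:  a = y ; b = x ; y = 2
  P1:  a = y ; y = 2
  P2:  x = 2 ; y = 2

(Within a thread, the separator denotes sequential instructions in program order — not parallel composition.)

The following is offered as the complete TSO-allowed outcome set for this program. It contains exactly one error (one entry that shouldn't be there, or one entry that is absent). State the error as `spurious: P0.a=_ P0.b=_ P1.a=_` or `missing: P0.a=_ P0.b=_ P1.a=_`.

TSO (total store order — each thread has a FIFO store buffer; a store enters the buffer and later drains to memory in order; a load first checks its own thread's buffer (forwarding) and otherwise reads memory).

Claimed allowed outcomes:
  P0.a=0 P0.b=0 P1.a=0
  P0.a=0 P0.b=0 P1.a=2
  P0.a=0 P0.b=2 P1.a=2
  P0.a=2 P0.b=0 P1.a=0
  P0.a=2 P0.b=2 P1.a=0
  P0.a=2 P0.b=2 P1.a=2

missing: P0.a=0 P0.b=2 P1.a=0

outcome vector order: (P0.a,P0.b,P1.a)
under TSO → (0,0,0); (0,0,2); (0,2,0); (0,2,2); (2,0,0); (2,2,0); (2,2,2)
TSO∖claimed = {(0,2,0)}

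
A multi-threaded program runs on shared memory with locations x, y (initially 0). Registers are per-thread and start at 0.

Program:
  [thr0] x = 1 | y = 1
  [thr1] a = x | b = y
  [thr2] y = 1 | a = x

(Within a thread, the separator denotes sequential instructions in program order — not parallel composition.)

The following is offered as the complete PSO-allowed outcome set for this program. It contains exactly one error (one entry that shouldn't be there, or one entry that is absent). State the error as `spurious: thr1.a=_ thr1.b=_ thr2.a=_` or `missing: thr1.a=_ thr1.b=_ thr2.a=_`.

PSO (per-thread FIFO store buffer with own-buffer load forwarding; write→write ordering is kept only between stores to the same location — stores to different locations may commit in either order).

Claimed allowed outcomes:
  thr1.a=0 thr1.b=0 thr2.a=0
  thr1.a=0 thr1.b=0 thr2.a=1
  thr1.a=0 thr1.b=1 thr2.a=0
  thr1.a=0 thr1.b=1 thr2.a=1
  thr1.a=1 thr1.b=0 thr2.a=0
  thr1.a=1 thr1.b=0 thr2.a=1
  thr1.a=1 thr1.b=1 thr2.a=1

outcome vector order: (thr1.a,thr1.b,thr2.a)
PSO: 8 outcomes — {(0,0,0); (0,0,1); (0,1,0); (0,1,1); (1,0,0); (1,0,1); (1,1,0); (1,1,1)}
PSO∖claimed = {(1,1,0)}

missing: thr1.a=1 thr1.b=1 thr2.a=0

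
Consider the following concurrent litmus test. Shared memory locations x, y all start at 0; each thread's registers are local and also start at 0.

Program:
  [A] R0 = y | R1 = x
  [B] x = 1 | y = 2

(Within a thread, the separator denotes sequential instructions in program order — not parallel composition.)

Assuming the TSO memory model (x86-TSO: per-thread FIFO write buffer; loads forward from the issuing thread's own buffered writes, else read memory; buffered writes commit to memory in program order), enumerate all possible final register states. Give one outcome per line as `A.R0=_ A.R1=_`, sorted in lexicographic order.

outcome vector order: (A.R0,A.R1)
|TSO outcomes| = 3

A.R0=0 A.R1=0
A.R0=0 A.R1=1
A.R0=2 A.R1=1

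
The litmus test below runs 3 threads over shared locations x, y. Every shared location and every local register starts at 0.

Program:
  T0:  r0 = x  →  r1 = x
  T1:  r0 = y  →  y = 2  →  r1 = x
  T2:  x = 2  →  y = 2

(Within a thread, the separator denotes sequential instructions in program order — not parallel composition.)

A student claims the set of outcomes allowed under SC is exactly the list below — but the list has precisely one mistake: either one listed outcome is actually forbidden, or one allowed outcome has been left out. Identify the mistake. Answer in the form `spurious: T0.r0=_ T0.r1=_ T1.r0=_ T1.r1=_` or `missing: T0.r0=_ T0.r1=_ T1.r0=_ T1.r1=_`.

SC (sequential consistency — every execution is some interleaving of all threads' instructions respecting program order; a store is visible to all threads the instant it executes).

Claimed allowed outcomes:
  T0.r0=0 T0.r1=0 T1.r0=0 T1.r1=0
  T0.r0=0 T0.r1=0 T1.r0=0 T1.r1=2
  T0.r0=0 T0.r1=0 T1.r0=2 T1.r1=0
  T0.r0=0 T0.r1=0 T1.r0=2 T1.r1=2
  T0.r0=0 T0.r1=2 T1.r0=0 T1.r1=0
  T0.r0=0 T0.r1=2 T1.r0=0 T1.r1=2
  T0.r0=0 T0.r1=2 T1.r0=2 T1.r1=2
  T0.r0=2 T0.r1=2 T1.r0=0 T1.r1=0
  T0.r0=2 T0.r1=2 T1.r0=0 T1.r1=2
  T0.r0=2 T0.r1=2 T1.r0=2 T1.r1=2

spurious: T0.r0=0 T0.r1=0 T1.r0=2 T1.r1=0

outcome vector order: (T0.r0,T0.r1,T1.r0,T1.r1)
SC: 9 outcomes — {<0 0 0 0>, <0 0 0 2>, <0 0 2 2>, <0 2 0 0>, <0 2 0 2>, <0 2 2 2>, <2 2 0 0>, <2 2 0 2>, <2 2 2 2>}
claimed∖SC = {<0 0 2 0>}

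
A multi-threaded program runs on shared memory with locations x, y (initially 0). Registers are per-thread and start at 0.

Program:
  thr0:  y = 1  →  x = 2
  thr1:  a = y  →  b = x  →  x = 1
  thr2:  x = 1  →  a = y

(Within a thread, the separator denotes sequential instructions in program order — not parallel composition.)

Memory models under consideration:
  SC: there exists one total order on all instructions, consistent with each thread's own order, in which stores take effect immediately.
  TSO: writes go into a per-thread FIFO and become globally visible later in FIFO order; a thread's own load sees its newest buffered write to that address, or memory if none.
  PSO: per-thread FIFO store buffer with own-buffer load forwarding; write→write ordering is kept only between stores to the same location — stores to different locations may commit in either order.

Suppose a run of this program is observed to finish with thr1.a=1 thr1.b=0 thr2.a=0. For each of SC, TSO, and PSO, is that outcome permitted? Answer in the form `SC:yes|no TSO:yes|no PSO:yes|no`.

outcome vector order: (thr1.a,thr1.b,thr2.a)
[SC] allowed = {(0,0,0), (0,0,1), (0,1,0), (0,1,1), (0,2,0), (0,2,1), (1,0,1), (1,1,0), (1,1,1), (1,2,0), (1,2,1)}
[TSO] allowed = {(0,0,0), (0,0,1), (0,1,0), (0,1,1), (0,2,0), (0,2,1), (1,0,0), (1,0,1), (1,1,0), (1,1,1), (1,2,0), (1,2,1)}
[PSO] allowed = {(0,0,0), (0,0,1), (0,1,0), (0,1,1), (0,2,0), (0,2,1), (1,0,0), (1,0,1), (1,1,0), (1,1,1), (1,2,0), (1,2,1)}
target (1,0,0) ∈ {TSO,PSO}

SC:no TSO:yes PSO:yes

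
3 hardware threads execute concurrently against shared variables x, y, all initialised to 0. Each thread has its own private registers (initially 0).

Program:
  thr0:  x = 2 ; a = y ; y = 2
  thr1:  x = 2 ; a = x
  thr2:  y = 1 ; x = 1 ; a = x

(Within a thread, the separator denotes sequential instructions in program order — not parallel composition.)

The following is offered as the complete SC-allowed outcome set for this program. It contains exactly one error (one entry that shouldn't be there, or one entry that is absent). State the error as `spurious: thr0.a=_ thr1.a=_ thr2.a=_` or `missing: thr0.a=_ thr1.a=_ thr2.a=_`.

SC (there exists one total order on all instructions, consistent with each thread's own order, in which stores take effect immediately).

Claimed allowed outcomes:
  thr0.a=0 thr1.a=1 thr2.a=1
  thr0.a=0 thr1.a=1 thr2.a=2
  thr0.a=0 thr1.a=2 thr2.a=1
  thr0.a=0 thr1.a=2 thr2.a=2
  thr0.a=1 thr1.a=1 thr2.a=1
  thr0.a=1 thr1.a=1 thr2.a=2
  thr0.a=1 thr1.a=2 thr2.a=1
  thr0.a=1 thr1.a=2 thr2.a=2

spurious: thr0.a=0 thr1.a=1 thr2.a=2

outcome vector order: (thr0.a,thr1.a,thr2.a)
SC: 7 outcomes — {<0 1 1> <0 2 1> <0 2 2> <1 1 1> <1 1 2> <1 2 1> <1 2 2>}
claimed∖SC = {<0 1 2>}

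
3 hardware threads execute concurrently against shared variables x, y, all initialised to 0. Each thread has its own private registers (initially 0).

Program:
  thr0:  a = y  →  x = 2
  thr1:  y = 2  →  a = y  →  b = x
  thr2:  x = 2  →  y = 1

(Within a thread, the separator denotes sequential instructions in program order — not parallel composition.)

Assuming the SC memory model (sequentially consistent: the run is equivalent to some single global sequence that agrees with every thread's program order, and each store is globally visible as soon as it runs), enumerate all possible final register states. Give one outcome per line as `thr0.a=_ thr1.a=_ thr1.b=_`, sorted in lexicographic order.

outcome vector order: (thr0.a,thr1.a,thr1.b)
|SC outcomes| = 9

thr0.a=0 thr1.a=1 thr1.b=2
thr0.a=0 thr1.a=2 thr1.b=0
thr0.a=0 thr1.a=2 thr1.b=2
thr0.a=1 thr1.a=1 thr1.b=2
thr0.a=1 thr1.a=2 thr1.b=0
thr0.a=1 thr1.a=2 thr1.b=2
thr0.a=2 thr1.a=1 thr1.b=2
thr0.a=2 thr1.a=2 thr1.b=0
thr0.a=2 thr1.a=2 thr1.b=2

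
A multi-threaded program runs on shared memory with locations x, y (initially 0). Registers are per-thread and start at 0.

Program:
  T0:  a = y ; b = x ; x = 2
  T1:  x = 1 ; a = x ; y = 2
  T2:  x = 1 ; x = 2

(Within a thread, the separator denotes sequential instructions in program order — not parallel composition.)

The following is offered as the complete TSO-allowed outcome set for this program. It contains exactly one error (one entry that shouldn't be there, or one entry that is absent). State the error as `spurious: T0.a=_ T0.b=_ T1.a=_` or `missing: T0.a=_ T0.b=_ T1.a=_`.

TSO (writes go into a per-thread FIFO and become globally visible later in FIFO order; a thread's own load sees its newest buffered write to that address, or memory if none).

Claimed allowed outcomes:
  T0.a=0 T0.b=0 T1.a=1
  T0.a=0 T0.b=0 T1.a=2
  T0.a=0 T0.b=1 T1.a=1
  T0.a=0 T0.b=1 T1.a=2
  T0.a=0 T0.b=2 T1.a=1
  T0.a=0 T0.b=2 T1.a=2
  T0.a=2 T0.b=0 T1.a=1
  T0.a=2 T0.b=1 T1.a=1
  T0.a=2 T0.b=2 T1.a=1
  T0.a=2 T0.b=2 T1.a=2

outcome vector order: (T0.a,T0.b,T1.a)
TSO (9): 001; 002; 011; 012; 021; 022; 211; 221; 222
claimed∖TSO = {201}

spurious: T0.a=2 T0.b=0 T1.a=1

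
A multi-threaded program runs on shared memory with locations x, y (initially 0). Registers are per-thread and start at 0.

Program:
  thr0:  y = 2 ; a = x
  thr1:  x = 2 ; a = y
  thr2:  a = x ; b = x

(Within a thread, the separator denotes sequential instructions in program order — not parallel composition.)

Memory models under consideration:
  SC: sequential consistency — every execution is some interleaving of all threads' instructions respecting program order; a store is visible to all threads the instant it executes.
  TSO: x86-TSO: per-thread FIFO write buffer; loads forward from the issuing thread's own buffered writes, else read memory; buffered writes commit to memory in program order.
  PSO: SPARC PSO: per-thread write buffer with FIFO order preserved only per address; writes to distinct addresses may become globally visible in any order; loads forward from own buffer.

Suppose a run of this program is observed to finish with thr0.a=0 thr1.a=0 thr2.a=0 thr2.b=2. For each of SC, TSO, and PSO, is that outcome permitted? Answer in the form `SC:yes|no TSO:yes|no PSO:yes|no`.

outcome vector order: (thr0.a,thr1.a,thr2.a,thr2.b)
SC: 9 outcomes — {<0 2 0 0>; <0 2 0 2>; <0 2 2 2>; <2 0 0 0>; <2 0 0 2>; <2 0 2 2>; <2 2 0 0>; <2 2 0 2>; <2 2 2 2>}
TSO: 12 outcomes — {<0 0 0 0>; <0 0 0 2>; <0 0 2 2>; <0 2 0 0>; <0 2 0 2>; <0 2 2 2>; <2 0 0 0>; <2 0 0 2>; <2 0 2 2>; <2 2 0 0>; <2 2 0 2>; <2 2 2 2>}
PSO: 12 outcomes — {<0 0 0 0>; <0 0 0 2>; <0 0 2 2>; <0 2 0 0>; <0 2 0 2>; <0 2 2 2>; <2 0 0 0>; <2 0 0 2>; <2 0 2 2>; <2 2 0 0>; <2 2 0 2>; <2 2 2 2>}
target <0 0 0 2> ∈ {TSO,PSO}

SC:no TSO:yes PSO:yes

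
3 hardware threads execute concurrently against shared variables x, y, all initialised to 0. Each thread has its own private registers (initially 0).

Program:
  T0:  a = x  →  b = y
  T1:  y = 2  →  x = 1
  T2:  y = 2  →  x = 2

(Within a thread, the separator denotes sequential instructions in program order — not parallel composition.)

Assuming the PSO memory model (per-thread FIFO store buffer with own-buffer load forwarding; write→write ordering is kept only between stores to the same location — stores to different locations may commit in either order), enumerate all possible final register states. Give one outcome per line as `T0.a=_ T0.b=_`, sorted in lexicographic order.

outcome vector order: (T0.a,T0.b)
|PSO outcomes| = 6

T0.a=0 T0.b=0
T0.a=0 T0.b=2
T0.a=1 T0.b=0
T0.a=1 T0.b=2
T0.a=2 T0.b=0
T0.a=2 T0.b=2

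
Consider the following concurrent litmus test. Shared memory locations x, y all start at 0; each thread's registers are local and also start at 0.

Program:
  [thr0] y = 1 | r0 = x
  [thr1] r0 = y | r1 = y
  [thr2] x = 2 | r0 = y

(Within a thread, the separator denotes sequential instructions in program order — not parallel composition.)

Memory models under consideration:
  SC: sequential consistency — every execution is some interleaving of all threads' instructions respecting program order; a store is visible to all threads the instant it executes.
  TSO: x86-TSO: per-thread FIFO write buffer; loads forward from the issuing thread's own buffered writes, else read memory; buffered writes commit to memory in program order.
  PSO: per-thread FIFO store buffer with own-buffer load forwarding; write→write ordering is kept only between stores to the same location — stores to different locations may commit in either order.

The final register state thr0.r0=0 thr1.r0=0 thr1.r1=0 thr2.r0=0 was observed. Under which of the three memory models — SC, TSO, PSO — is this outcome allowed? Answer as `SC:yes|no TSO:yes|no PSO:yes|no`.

outcome vector order: (thr0.r0,thr1.r0,thr1.r1,thr2.r0)
[SC] allowed = {<0 0 0 1>, <0 0 1 1>, <0 1 1 1>, <2 0 0 0>, <2 0 0 1>, <2 0 1 0>, <2 0 1 1>, <2 1 1 0>, <2 1 1 1>}
[TSO] allowed = {<0 0 0 0>, <0 0 0 1>, <0 0 1 0>, <0 0 1 1>, <0 1 1 0>, <0 1 1 1>, <2 0 0 0>, <2 0 0 1>, <2 0 1 0>, <2 0 1 1>, <2 1 1 0>, <2 1 1 1>}
[PSO] allowed = {<0 0 0 0>, <0 0 0 1>, <0 0 1 0>, <0 0 1 1>, <0 1 1 0>, <0 1 1 1>, <2 0 0 0>, <2 0 0 1>, <2 0 1 0>, <2 0 1 1>, <2 1 1 0>, <2 1 1 1>}
target <0 0 0 0> ∈ {TSO,PSO}

SC:no TSO:yes PSO:yes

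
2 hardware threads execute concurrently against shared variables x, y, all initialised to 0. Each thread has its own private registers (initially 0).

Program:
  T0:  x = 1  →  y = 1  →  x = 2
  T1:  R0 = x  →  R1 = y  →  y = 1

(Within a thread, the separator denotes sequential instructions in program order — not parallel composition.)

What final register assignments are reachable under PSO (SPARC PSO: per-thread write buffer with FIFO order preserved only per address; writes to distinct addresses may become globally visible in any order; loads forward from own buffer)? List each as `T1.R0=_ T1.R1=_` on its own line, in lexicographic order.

T1.R0=0 T1.R1=0
T1.R0=0 T1.R1=1
T1.R0=1 T1.R1=0
T1.R0=1 T1.R1=1
T1.R0=2 T1.R1=0
T1.R0=2 T1.R1=1

outcome vector order: (T1.R0,T1.R1)
|PSO outcomes| = 6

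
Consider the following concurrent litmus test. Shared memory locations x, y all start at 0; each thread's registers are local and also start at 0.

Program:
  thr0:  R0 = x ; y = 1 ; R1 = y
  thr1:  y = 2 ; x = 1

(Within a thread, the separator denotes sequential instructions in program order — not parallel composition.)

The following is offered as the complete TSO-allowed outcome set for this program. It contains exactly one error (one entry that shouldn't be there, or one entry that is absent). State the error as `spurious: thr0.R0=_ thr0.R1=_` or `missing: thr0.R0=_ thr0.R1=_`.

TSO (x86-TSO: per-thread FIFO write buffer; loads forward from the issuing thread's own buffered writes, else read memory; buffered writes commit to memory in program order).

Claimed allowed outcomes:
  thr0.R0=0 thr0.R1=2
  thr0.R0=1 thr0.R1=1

missing: thr0.R0=0 thr0.R1=1

outcome vector order: (thr0.R0,thr0.R1)
[TSO] allowed = {01; 02; 11}
TSO∖claimed = {01}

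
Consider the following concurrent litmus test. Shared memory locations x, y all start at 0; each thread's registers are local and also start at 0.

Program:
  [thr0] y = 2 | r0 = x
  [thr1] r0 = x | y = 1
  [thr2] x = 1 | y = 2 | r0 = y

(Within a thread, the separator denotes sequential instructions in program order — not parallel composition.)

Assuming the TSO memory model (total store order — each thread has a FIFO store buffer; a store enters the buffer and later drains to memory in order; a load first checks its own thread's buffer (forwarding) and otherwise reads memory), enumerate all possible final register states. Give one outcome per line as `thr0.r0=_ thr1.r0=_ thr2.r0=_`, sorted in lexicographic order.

outcome vector order: (thr0.r0,thr1.r0,thr2.r0)
|TSO outcomes| = 8

thr0.r0=0 thr1.r0=0 thr2.r0=1
thr0.r0=0 thr1.r0=0 thr2.r0=2
thr0.r0=0 thr1.r0=1 thr2.r0=1
thr0.r0=0 thr1.r0=1 thr2.r0=2
thr0.r0=1 thr1.r0=0 thr2.r0=1
thr0.r0=1 thr1.r0=0 thr2.r0=2
thr0.r0=1 thr1.r0=1 thr2.r0=1
thr0.r0=1 thr1.r0=1 thr2.r0=2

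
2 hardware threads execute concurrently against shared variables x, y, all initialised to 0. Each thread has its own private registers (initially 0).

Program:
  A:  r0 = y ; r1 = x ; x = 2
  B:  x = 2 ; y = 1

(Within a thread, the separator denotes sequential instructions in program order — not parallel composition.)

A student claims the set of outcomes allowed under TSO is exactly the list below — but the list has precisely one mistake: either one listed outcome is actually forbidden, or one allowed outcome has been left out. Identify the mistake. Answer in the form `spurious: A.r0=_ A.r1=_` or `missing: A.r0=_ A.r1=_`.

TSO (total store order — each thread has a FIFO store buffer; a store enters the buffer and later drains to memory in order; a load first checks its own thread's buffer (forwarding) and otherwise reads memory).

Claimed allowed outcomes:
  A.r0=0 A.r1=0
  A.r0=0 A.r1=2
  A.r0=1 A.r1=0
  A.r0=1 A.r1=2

outcome vector order: (A.r0,A.r1)
TSO (3): <0 0>, <0 2>, <1 2>
claimed∖TSO = {<1 0>}

spurious: A.r0=1 A.r1=0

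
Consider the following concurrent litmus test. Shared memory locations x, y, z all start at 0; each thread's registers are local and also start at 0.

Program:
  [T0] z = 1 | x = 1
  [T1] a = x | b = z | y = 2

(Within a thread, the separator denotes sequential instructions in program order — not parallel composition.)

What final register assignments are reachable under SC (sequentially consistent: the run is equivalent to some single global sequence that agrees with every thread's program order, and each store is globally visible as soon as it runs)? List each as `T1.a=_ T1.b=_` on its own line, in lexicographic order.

outcome vector order: (T1.a,T1.b)
|SC outcomes| = 3

T1.a=0 T1.b=0
T1.a=0 T1.b=1
T1.a=1 T1.b=1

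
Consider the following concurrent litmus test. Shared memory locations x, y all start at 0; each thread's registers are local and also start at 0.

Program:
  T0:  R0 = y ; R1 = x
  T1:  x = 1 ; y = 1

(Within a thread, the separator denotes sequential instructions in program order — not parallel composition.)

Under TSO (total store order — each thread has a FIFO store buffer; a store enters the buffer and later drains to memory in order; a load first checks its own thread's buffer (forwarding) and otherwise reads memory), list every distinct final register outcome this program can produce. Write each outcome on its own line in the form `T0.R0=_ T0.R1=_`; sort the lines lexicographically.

outcome vector order: (T0.R0,T0.R1)
|TSO outcomes| = 3

T0.R0=0 T0.R1=0
T0.R0=0 T0.R1=1
T0.R0=1 T0.R1=1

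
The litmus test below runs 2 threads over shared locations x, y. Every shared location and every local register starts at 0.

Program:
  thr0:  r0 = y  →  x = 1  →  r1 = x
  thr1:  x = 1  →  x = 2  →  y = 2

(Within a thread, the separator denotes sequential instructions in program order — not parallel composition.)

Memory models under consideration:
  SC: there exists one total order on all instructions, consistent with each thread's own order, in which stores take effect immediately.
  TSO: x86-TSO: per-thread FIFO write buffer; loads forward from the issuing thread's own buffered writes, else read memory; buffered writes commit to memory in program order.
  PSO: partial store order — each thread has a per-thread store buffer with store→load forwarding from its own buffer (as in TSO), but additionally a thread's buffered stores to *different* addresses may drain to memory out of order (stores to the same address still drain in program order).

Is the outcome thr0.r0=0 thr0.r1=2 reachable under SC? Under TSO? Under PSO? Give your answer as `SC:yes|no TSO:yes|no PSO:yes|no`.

SC:yes TSO:yes PSO:yes

outcome vector order: (thr0.r0,thr0.r1)
[SC] allowed = {0/1, 0/2, 2/1}
[TSO] allowed = {0/1, 0/2, 2/1}
[PSO] allowed = {0/1, 0/2, 2/1, 2/2}
target 0/2 ∈ {SC,TSO,PSO}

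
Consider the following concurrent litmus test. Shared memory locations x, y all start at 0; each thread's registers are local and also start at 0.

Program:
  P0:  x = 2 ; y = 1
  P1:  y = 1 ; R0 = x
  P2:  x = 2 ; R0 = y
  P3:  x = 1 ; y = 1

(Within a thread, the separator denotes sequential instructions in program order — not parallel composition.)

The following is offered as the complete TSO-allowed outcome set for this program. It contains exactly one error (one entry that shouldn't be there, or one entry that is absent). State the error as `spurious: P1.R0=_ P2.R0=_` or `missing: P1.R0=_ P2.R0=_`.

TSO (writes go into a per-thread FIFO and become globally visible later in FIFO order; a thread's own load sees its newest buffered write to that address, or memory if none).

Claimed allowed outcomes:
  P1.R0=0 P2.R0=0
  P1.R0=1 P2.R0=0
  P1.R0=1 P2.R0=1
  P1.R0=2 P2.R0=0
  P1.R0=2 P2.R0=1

missing: P1.R0=0 P2.R0=1

outcome vector order: (P1.R0,P2.R0)
under TSO → 0/0 0/1 1/0 1/1 2/0 2/1
TSO∖claimed = {0/1}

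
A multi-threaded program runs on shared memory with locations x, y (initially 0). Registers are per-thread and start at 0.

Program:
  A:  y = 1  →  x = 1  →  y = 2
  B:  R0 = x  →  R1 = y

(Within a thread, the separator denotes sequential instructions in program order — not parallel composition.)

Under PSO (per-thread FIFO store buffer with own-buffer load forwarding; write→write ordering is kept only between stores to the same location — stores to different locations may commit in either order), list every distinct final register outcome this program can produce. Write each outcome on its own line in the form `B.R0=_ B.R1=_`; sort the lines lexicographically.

outcome vector order: (B.R0,B.R1)
|PSO outcomes| = 6

B.R0=0 B.R1=0
B.R0=0 B.R1=1
B.R0=0 B.R1=2
B.R0=1 B.R1=0
B.R0=1 B.R1=1
B.R0=1 B.R1=2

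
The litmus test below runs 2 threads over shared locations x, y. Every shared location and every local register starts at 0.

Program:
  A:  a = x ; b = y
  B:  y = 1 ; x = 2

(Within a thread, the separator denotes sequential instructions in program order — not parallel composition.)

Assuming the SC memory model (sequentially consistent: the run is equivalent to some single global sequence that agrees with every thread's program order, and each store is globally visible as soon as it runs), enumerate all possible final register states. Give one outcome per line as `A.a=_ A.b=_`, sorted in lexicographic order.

outcome vector order: (A.a,A.b)
|SC outcomes| = 3

A.a=0 A.b=0
A.a=0 A.b=1
A.a=2 A.b=1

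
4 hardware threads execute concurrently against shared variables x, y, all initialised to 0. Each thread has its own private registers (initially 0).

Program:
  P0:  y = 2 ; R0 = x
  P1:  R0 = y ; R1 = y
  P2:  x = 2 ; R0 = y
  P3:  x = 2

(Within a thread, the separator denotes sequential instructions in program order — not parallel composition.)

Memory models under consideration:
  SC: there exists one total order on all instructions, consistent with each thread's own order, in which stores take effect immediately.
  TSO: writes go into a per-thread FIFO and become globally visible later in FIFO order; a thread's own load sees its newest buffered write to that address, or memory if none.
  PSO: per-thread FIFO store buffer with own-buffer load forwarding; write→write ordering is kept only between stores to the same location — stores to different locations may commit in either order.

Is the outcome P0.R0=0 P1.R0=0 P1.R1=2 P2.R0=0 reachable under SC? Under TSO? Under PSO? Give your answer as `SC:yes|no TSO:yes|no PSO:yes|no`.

SC:no TSO:yes PSO:yes

outcome vector order: (P0.R0,P1.R0,P1.R1,P2.R0)
SC (9): 0/0/0/2, 0/0/2/2, 0/2/2/2, 2/0/0/0, 2/0/0/2, 2/0/2/0, 2/0/2/2, 2/2/2/0, 2/2/2/2
TSO (12): 0/0/0/0, 0/0/0/2, 0/0/2/0, 0/0/2/2, 0/2/2/0, 0/2/2/2, 2/0/0/0, 2/0/0/2, 2/0/2/0, 2/0/2/2, 2/2/2/0, 2/2/2/2
PSO (12): 0/0/0/0, 0/0/0/2, 0/0/2/0, 0/0/2/2, 0/2/2/0, 0/2/2/2, 2/0/0/0, 2/0/0/2, 2/0/2/0, 2/0/2/2, 2/2/2/0, 2/2/2/2
target 0/0/2/0 ∈ {TSO,PSO}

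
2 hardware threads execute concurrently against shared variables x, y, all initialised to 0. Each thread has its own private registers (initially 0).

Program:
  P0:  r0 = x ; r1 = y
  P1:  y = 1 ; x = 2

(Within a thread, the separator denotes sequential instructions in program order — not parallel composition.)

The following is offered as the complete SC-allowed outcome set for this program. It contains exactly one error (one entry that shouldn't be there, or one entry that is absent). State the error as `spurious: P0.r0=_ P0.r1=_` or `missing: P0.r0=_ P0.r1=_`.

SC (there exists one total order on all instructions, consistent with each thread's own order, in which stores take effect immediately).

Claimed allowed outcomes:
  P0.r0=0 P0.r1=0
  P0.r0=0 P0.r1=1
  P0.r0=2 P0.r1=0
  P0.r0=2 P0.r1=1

spurious: P0.r0=2 P0.r1=0

outcome vector order: (P0.r0,P0.r1)
SC (3): 0/0 0/1 2/1
claimed∖SC = {2/0}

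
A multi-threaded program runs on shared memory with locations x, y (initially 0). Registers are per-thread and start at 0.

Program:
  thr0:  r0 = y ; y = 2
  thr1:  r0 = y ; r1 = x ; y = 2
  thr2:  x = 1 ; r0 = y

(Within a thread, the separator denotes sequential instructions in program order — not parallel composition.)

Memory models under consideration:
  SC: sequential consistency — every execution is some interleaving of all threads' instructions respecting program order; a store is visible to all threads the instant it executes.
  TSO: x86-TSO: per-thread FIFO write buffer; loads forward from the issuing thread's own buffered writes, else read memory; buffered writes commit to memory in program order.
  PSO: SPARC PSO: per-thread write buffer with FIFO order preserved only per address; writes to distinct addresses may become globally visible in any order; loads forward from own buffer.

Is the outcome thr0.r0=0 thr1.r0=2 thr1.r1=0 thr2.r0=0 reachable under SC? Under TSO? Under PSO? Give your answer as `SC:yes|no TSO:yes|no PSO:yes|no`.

outcome vector order: (thr0.r0,thr1.r0,thr1.r1,thr2.r0)
under SC → 0/0/0/0; 0/0/0/2; 0/0/1/0; 0/0/1/2; 0/2/0/2; 0/2/1/0; 0/2/1/2; 2/0/0/0; 2/0/0/2; 2/0/1/0; 2/0/1/2
under TSO → 0/0/0/0; 0/0/0/2; 0/0/1/0; 0/0/1/2; 0/2/0/0; 0/2/0/2; 0/2/1/0; 0/2/1/2; 2/0/0/0; 2/0/0/2; 2/0/1/0; 2/0/1/2
under PSO → 0/0/0/0; 0/0/0/2; 0/0/1/0; 0/0/1/2; 0/2/0/0; 0/2/0/2; 0/2/1/0; 0/2/1/2; 2/0/0/0; 2/0/0/2; 2/0/1/0; 2/0/1/2
target 0/2/0/0 ∈ {TSO,PSO}

SC:no TSO:yes PSO:yes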